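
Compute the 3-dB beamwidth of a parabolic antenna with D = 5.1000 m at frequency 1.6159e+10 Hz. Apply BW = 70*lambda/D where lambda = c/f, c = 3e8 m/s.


lambda = c / f = 3.0000e+08 / 1.6159e+10 = 0.01856551 m
BW = 70 * 0.01856551 / 5.1000 = 0.2548 deg

0.2548 deg


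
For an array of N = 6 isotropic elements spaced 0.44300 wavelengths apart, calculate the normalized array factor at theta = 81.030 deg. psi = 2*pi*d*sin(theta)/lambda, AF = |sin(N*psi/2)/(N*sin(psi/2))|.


psi = 2*pi*0.44300*sin(81.030 deg) = 2.749410 rad
AF = |sin(6*2.749410/2) / (6*sin(2.749410/2))| = 0.1569

0.1569


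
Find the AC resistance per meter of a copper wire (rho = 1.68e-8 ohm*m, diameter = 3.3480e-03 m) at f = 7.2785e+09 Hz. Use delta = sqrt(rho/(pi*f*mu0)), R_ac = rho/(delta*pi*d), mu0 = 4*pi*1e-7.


delta = sqrt(1.68e-8 / (pi * 7.2785e+09 * 4*pi*1e-7)) = 7.646344e-07 m
R_ac = 1.68e-8 / (7.646344e-07 * pi * 3.3480e-03) = 2.089 ohm/m

2.089 ohm/m


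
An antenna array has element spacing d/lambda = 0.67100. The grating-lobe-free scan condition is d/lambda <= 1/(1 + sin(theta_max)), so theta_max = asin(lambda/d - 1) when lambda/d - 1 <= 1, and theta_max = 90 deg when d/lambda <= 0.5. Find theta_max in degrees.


lambda/d - 1 = 1/0.67100 - 1 = 0.4903130
theta_max = asin(0.4903130) = 29.36 deg

29.36 deg


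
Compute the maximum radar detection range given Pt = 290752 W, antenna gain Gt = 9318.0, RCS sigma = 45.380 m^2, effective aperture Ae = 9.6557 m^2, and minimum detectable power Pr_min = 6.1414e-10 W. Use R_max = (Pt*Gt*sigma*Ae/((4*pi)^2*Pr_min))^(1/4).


R^4 = 290752*9318.0*45.380*9.6557 / ((4*pi)^2 * 6.1414e-10) = 1.224071e+19
R_max = 1.224071e+19^0.25 = 59150 m

59150 m


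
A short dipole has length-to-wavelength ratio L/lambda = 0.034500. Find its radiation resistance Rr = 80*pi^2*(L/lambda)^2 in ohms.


Rr = 80 * pi^2 * (0.034500)^2 = 80 * 9.869604 * 1.190250e-03 = 0.9398 ohm

0.9398 ohm


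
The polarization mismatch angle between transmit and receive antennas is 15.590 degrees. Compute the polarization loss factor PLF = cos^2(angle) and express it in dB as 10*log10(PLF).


PLF_linear = cos^2(15.590 deg) = 0.9277725
PLF_dB = 10 * log10(0.9277725) = -0.3256 dB

-0.3256 dB


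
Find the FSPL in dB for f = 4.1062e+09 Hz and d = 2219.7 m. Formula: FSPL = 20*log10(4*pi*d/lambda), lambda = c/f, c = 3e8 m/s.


lambda = c / f = 3.0000e+08 / 4.1062e+09 = 0.07306025 m
FSPL = 20 * log10(4*pi*2219.7/0.07306025) = 111.6 dB

111.6 dB


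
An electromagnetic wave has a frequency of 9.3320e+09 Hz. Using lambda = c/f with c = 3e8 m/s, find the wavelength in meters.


lambda = c / f = 3.0000e+08 / 9.3320e+09 = 0.03215 m

0.03215 m


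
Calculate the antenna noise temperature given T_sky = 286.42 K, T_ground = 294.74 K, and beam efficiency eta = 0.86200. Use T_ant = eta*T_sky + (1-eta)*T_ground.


T_ant = 0.86200 * 286.42 + (1 - 0.86200) * 294.74 = 287.6 K

287.6 K


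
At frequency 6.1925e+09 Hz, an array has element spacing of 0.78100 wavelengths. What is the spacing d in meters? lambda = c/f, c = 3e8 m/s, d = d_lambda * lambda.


lambda = c / f = 3.0000e+08 / 6.1925e+09 = 0.04844570 m
d = 0.78100 * 0.04844570 = 0.03784 m

0.03784 m


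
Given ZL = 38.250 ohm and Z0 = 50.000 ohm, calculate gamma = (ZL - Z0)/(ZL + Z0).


gamma = (38.250 - 50.000) / (38.250 + 50.000) = -0.1331

-0.1331


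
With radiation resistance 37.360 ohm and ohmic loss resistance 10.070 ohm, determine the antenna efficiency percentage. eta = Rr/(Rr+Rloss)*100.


eta = 37.360 / (37.360 + 10.070) * 100 = 78.77%

78.77%


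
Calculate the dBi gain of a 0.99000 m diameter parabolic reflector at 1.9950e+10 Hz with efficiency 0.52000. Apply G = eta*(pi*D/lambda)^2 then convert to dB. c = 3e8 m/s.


lambda = c / f = 3.0000e+08 / 1.9950e+10 = 0.01503759 m
G_linear = 0.52000 * (pi * 0.99000 / 0.01503759)^2 = 22244.21
G_dBi = 10 * log10(22244.21) = 43.47 dBi

43.47 dBi


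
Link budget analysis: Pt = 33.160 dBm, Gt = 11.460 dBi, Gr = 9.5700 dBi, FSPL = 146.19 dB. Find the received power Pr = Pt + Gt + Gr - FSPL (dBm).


Pr = 33.160 + 11.460 + 9.5700 - 146.19 = -92.00 dBm

-92.00 dBm


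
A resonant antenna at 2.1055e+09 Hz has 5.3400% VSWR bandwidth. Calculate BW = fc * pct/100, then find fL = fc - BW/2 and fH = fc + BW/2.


BW = 2.1055e+09 * 5.3400/100 = 1.124337e+08 Hz
fL = 2.1055e+09 - 1.124337e+08/2 = 2.049e+09 Hz
fH = 2.1055e+09 + 1.124337e+08/2 = 2.162e+09 Hz

BW=1.124e+08 Hz, fL=2.049e+09 Hz, fH=2.162e+09 Hz


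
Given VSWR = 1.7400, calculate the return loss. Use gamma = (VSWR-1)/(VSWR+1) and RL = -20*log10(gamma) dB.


gamma = (1.7400 - 1) / (1.7400 + 1) = 0.2700730
RL = -20 * log10(0.2700730) = 11.37 dB

11.37 dB


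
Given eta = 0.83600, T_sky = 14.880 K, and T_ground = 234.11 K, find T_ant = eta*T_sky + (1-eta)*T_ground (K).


T_ant = 0.83600 * 14.880 + (1 - 0.83600) * 234.11 = 50.83 K

50.83 K


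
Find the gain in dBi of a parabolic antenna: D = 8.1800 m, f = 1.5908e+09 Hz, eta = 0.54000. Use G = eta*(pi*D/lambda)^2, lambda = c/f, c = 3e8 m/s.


lambda = c / f = 3.0000e+08 / 1.5908e+09 = 0.1885844 m
G_linear = 0.54000 * (pi * 8.1800 / 0.1885844)^2 = 10027.41
G_dBi = 10 * log10(10027.41) = 40.01 dBi

40.01 dBi


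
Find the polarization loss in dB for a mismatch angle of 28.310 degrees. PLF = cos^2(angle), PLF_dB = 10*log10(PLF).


PLF_linear = cos^2(28.310 deg) = 0.7750946
PLF_dB = 10 * log10(0.7750946) = -1.106 dB

-1.106 dB


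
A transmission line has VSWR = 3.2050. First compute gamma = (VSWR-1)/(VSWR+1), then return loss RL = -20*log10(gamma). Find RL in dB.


gamma = (3.2050 - 1) / (3.2050 + 1) = 0.5243757
RL = -20 * log10(0.5243757) = 5.607 dB

5.607 dB


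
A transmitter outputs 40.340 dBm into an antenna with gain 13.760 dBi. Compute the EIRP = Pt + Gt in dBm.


EIRP = Pt + Gt = 40.340 + 13.760 = 54.10 dBm

54.10 dBm


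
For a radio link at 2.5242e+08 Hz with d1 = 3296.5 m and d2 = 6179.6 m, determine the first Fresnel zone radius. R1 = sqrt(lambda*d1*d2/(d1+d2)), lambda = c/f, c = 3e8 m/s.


lambda = c / f = 3.0000e+08 / 2.5242e+08 = 1.188495 m
R1 = sqrt(1.188495 * 3296.5 * 6179.6 / (3296.5 + 6179.6)) = 50.55 m

50.55 m


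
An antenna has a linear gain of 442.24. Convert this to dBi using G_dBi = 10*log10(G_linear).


G_dBi = 10 * log10(442.24) = 26.46 dBi

26.46 dBi


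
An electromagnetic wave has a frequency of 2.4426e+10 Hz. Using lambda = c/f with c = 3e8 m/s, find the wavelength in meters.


lambda = c / f = 3.0000e+08 / 2.4426e+10 = 0.01228 m

0.01228 m


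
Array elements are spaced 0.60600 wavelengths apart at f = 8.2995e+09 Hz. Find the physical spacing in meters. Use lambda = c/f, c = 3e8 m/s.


lambda = c / f = 3.0000e+08 / 8.2995e+09 = 0.03614676 m
d = 0.60600 * 0.03614676 = 0.02190 m

0.02190 m


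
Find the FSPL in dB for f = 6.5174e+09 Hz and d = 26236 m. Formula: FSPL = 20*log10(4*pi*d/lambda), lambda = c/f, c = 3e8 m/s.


lambda = c / f = 3.0000e+08 / 6.5174e+09 = 0.04603063 m
FSPL = 20 * log10(4*pi*26236/0.04603063) = 137.1 dB

137.1 dB


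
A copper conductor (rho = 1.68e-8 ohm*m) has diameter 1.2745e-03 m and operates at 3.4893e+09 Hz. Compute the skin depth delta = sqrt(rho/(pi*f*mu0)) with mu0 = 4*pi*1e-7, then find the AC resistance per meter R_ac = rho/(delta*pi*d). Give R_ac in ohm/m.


delta = sqrt(1.68e-8 / (pi * 3.4893e+09 * 4*pi*1e-7)) = 1.104347e-06 m
R_ac = 1.68e-8 / (1.104347e-06 * pi * 1.2745e-03) = 3.799 ohm/m

3.799 ohm/m


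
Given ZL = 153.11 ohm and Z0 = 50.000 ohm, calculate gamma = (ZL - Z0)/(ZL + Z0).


gamma = (153.11 - 50.000) / (153.11 + 50.000) = 0.5077

0.5077


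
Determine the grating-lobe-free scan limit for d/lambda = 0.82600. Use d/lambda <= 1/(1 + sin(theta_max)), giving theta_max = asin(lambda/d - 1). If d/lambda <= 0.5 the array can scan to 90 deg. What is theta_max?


lambda/d - 1 = 1/0.82600 - 1 = 0.2106538
theta_max = asin(0.2106538) = 12.16 deg

12.16 deg


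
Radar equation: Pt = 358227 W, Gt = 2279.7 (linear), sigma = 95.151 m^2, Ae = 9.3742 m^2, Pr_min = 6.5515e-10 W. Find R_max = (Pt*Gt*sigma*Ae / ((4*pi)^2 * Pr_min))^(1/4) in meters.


R^4 = 358227*2279.7*95.151*9.3742 / ((4*pi)^2 * 6.5515e-10) = 7.040818e+18
R_max = 7.040818e+18^0.25 = 51512 m

51512 m


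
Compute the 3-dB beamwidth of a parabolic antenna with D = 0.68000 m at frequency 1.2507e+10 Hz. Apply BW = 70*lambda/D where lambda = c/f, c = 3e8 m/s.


lambda = c / f = 3.0000e+08 / 1.2507e+10 = 0.02398657 m
BW = 70 * 0.02398657 / 0.68000 = 2.469 deg

2.469 deg


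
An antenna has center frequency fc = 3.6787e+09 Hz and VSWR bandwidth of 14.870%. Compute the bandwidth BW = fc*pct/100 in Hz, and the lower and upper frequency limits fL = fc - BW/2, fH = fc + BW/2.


BW = 3.6787e+09 * 14.870/100 = 5.470227e+08 Hz
fL = 3.6787e+09 - 5.470227e+08/2 = 3.405e+09 Hz
fH = 3.6787e+09 + 5.470227e+08/2 = 3.952e+09 Hz

BW=5.470e+08 Hz, fL=3.405e+09 Hz, fH=3.952e+09 Hz


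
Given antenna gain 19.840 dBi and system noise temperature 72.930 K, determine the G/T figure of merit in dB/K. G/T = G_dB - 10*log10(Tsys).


G/T = 19.840 - 10*log10(72.930) = 19.840 - 18.62906 = 1.211 dB/K

1.211 dB/K


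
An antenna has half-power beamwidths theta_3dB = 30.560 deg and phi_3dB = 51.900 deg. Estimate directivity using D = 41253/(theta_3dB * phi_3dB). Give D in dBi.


D_linear = 41253 / (30.560 * 51.900) = 26.00967
D_dBi = 10 * log10(26.00967) = 14.15 dBi

14.15 dBi


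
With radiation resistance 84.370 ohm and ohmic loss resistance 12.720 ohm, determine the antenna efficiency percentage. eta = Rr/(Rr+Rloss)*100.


eta = 84.370 / (84.370 + 12.720) * 100 = 86.90%

86.90%


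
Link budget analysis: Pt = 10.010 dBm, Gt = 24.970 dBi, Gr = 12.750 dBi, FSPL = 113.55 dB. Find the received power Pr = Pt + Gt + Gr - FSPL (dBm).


Pr = 10.010 + 24.970 + 12.750 - 113.55 = -65.82 dBm

-65.82 dBm


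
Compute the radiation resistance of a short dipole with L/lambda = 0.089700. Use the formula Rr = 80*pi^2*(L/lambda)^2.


Rr = 80 * pi^2 * (0.089700)^2 = 80 * 9.869604 * 8.046090e-03 = 6.353 ohm

6.353 ohm


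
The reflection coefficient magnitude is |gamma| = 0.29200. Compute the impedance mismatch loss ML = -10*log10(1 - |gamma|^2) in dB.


ML = -10 * log10(1 - 0.29200^2) = -10 * log10(0.914736) = 0.3870 dB

0.3870 dB


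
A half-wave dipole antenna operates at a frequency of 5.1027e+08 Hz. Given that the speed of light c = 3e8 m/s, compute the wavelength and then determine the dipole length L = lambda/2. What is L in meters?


lambda = c / f = 3.0000e+08 / 5.1027e+08 = 0.5879240 m
L = lambda / 2 = 0.5879240 / 2 = 0.2940 m

0.2940 m


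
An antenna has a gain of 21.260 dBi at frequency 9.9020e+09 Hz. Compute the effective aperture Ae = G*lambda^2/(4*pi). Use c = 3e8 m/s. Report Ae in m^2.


lambda = c / f = 3.0000e+08 / 9.9020e+09 = 0.03029691 m
G_linear = 10^(21.260/10) = 133.6596
Ae = G_linear * lambda^2 / (4*pi) = 133.6596 * 0.03029691^2 / (4*pi) = 9.763e-03 m^2

9.763e-03 m^2


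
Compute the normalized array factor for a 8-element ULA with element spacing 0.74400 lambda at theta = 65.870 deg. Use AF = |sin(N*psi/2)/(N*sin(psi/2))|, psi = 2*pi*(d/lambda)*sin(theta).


psi = 2*pi*0.74400*sin(65.870 deg) = 4.266217 rad
AF = |sin(8*4.266217/2) / (8*sin(4.266217/2))| = 0.1444

0.1444


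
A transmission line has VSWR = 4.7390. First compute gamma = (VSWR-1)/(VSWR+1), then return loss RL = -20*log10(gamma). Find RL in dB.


gamma = (4.7390 - 1) / (4.7390 + 1) = 0.6515072
RL = -20 * log10(0.6515072) = 3.722 dB

3.722 dB


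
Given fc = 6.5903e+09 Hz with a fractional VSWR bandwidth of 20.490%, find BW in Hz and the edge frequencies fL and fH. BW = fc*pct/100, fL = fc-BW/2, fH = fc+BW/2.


BW = 6.5903e+09 * 20.490/100 = 1.350352e+09 Hz
fL = 6.5903e+09 - 1.350352e+09/2 = 5.915e+09 Hz
fH = 6.5903e+09 + 1.350352e+09/2 = 7.265e+09 Hz

BW=1.350e+09 Hz, fL=5.915e+09 Hz, fH=7.265e+09 Hz


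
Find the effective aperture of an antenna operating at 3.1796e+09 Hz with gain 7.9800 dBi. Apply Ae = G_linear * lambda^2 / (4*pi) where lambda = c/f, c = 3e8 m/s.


lambda = c / f = 3.0000e+08 / 3.1796e+09 = 0.09435149 m
G_linear = 10^(7.9800/10) = 6.280584
Ae = G_linear * lambda^2 / (4*pi) = 6.280584 * 0.09435149^2 / (4*pi) = 4.449e-03 m^2

4.449e-03 m^2


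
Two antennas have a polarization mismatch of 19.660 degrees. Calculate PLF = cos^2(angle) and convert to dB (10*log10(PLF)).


PLF_linear = cos^2(19.660 deg) = 0.8868095
PLF_dB = 10 * log10(0.8868095) = -0.5217 dB

-0.5217 dB


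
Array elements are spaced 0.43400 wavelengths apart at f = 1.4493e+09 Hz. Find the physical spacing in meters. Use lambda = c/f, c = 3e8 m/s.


lambda = c / f = 3.0000e+08 / 1.4493e+09 = 0.2069965 m
d = 0.43400 * 0.2069965 = 0.08984 m

0.08984 m


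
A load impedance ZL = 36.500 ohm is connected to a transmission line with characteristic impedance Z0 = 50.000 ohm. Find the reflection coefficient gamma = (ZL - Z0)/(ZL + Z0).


gamma = (36.500 - 50.000) / (36.500 + 50.000) = -0.1561

-0.1561


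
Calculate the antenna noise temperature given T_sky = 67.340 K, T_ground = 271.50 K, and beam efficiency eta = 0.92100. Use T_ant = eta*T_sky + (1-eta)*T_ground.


T_ant = 0.92100 * 67.340 + (1 - 0.92100) * 271.50 = 83.47 K

83.47 K


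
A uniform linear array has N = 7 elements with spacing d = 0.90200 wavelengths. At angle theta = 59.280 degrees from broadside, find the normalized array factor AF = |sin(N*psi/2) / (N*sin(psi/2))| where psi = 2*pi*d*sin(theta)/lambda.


psi = 2*pi*0.90200*sin(59.280 deg) = 4.872145 rad
AF = |sin(7*4.872145/2) / (7*sin(4.872145/2))| = 0.2147

0.2147


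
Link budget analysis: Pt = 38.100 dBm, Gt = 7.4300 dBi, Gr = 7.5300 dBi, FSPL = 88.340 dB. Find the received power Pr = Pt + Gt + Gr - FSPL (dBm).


Pr = 38.100 + 7.4300 + 7.5300 - 88.340 = -35.28 dBm

-35.28 dBm


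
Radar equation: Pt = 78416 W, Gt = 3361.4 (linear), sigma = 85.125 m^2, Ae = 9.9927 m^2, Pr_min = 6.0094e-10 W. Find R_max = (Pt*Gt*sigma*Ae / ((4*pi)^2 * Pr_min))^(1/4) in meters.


R^4 = 78416*3361.4*85.125*9.9927 / ((4*pi)^2 * 6.0094e-10) = 2.362730e+18
R_max = 2.362730e+18^0.25 = 39206 m

39206 m


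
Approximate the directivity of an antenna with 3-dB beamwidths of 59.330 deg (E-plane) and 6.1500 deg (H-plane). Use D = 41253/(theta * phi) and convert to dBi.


D_linear = 41253 / (59.330 * 6.1500) = 113.0592
D_dBi = 10 * log10(113.0592) = 20.53 dBi

20.53 dBi


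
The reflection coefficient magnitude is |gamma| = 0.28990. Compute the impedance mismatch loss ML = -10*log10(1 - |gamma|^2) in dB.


ML = -10 * log10(1 - 0.28990^2) = -10 * log10(0.91595799) = 0.3812 dB

0.3812 dB


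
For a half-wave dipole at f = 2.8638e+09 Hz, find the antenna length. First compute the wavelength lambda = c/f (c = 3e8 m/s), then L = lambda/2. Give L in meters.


lambda = c / f = 3.0000e+08 / 2.8638e+09 = 0.1047559 m
L = lambda / 2 = 0.1047559 / 2 = 0.05238 m

0.05238 m


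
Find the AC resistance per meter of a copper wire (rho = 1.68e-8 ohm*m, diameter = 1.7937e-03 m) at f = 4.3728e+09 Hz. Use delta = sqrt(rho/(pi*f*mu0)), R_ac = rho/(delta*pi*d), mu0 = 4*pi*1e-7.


delta = sqrt(1.68e-8 / (pi * 4.3728e+09 * 4*pi*1e-7)) = 9.864952e-07 m
R_ac = 1.68e-8 / (9.864952e-07 * pi * 1.7937e-03) = 3.022 ohm/m

3.022 ohm/m


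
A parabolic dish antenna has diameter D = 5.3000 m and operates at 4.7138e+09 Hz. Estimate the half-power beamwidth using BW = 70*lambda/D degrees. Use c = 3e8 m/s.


lambda = c / f = 3.0000e+08 / 4.7138e+09 = 0.06364292 m
BW = 70 * 0.06364292 / 5.3000 = 0.8406 deg

0.8406 deg


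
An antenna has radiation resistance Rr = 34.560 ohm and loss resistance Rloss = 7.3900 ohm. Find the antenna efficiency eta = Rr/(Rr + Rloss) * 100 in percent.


eta = 34.560 / (34.560 + 7.3900) * 100 = 82.38%

82.38%


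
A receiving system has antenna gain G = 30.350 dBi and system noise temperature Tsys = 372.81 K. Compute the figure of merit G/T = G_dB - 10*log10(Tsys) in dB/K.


G/T = 30.350 - 10*log10(372.81) = 30.350 - 25.71488 = 4.635 dB/K

4.635 dB/K


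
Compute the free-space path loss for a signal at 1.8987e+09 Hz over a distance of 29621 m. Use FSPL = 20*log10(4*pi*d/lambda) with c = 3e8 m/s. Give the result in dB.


lambda = c / f = 3.0000e+08 / 1.8987e+09 = 0.1580028 m
FSPL = 20 * log10(4*pi*29621/0.1580028) = 127.4 dB

127.4 dB


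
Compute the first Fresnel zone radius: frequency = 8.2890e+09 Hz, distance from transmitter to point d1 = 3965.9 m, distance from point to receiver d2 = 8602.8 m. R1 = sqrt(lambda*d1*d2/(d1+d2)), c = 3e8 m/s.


lambda = c / f = 3.0000e+08 / 8.2890e+09 = 0.03619254 m
R1 = sqrt(0.03619254 * 3965.9 * 8602.8 / (3965.9 + 8602.8)) = 9.912 m

9.912 m


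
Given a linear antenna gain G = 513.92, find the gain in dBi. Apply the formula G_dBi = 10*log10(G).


G_dBi = 10 * log10(513.92) = 27.11 dBi

27.11 dBi


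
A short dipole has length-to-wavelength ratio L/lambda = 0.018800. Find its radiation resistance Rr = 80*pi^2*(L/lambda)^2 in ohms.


Rr = 80 * pi^2 * (0.018800)^2 = 80 * 9.869604 * 3.534400e-04 = 0.2791 ohm

0.2791 ohm


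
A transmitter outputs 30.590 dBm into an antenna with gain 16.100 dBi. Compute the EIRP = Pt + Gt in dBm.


EIRP = Pt + Gt = 30.590 + 16.100 = 46.69 dBm

46.69 dBm


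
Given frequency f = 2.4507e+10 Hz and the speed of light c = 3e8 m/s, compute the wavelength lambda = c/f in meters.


lambda = c / f = 3.0000e+08 / 2.4507e+10 = 0.01224 m

0.01224 m


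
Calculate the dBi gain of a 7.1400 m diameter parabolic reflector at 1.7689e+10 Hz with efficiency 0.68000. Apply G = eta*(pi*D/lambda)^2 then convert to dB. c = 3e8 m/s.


lambda = c / f = 3.0000e+08 / 1.7689e+10 = 0.01695969 m
G_linear = 0.68000 * (pi * 7.1400 / 0.01695969)^2 = 1.189513e+06
G_dBi = 10 * log10(1.189513e+06) = 60.75 dBi

60.75 dBi


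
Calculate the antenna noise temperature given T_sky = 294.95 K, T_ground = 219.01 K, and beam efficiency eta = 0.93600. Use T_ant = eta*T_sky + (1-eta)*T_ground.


T_ant = 0.93600 * 294.95 + (1 - 0.93600) * 219.01 = 290.1 K

290.1 K


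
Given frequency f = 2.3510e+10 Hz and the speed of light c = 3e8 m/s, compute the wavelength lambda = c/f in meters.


lambda = c / f = 3.0000e+08 / 2.3510e+10 = 0.01276 m

0.01276 m


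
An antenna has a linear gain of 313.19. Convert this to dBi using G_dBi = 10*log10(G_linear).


G_dBi = 10 * log10(313.19) = 24.96 dBi

24.96 dBi


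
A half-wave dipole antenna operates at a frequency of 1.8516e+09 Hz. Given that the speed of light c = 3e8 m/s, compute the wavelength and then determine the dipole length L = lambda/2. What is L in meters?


lambda = c / f = 3.0000e+08 / 1.8516e+09 = 0.1620220 m
L = lambda / 2 = 0.1620220 / 2 = 0.08101 m

0.08101 m


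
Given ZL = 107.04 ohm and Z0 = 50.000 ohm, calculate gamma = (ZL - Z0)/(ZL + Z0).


gamma = (107.04 - 50.000) / (107.04 + 50.000) = 0.3632

0.3632


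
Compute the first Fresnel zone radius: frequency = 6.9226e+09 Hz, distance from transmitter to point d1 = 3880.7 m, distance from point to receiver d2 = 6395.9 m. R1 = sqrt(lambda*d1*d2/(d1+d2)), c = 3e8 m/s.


lambda = c / f = 3.0000e+08 / 6.9226e+09 = 0.04333632 m
R1 = sqrt(0.04333632 * 3880.7 * 6395.9 / (3880.7 + 6395.9)) = 10.23 m

10.23 m


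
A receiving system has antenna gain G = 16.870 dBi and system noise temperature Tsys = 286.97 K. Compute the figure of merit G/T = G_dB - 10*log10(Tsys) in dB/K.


G/T = 16.870 - 10*log10(286.97) = 16.870 - 24.57836 = -7.708 dB/K

-7.708 dB/K


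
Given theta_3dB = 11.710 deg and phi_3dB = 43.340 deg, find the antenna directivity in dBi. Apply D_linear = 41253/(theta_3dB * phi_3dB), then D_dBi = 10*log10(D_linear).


D_linear = 41253 / (11.710 * 43.340) = 81.28487
D_dBi = 10 * log10(81.28487) = 19.10 dBi

19.10 dBi


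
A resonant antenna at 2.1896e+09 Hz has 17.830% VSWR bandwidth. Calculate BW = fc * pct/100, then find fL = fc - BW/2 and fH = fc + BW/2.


BW = 2.1896e+09 * 17.830/100 = 3.904057e+08 Hz
fL = 2.1896e+09 - 3.904057e+08/2 = 1.994e+09 Hz
fH = 2.1896e+09 + 3.904057e+08/2 = 2.385e+09 Hz

BW=3.904e+08 Hz, fL=1.994e+09 Hz, fH=2.385e+09 Hz


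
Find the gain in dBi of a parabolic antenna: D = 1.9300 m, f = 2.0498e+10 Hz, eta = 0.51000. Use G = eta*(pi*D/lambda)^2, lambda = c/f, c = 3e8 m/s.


lambda = c / f = 3.0000e+08 / 2.0498e+10 = 0.01463557 m
G_linear = 0.51000 * (pi * 1.9300 / 0.01463557)^2 = 87531.68
G_dBi = 10 * log10(87531.68) = 49.42 dBi

49.42 dBi


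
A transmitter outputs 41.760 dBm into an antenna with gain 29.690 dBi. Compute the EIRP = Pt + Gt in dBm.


EIRP = Pt + Gt = 41.760 + 29.690 = 71.45 dBm

71.45 dBm


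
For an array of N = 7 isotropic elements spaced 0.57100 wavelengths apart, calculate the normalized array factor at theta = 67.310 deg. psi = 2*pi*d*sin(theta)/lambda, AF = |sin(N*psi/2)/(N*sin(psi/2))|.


psi = 2*pi*0.57100*sin(67.310 deg) = 3.310030 rad
AF = |sin(7*3.310030/2) / (7*sin(3.310030/2))| = 0.1192

0.1192


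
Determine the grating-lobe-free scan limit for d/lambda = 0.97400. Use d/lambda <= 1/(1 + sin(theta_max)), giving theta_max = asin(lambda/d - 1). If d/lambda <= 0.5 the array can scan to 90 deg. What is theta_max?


lambda/d - 1 = 1/0.97400 - 1 = 0.02669405
theta_max = asin(0.02669405) = 1.530 deg

1.530 deg


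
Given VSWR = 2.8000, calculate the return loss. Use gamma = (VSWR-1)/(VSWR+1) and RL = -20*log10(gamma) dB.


gamma = (2.8000 - 1) / (2.8000 + 1) = 0.4736842
RL = -20 * log10(0.4736842) = 6.490 dB

6.490 dB


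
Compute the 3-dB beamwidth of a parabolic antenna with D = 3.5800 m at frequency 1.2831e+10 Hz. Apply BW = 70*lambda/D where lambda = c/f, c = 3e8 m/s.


lambda = c / f = 3.0000e+08 / 1.2831e+10 = 0.02338087 m
BW = 70 * 0.02338087 / 3.5800 = 0.4572 deg

0.4572 deg


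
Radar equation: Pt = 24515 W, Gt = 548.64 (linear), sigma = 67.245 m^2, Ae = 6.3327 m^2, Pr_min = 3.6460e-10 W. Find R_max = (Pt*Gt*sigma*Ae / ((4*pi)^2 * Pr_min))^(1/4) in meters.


R^4 = 24515*548.64*67.245*6.3327 / ((4*pi)^2 * 3.6460e-10) = 9.947911e+16
R_max = 9.947911e+16^0.25 = 17760 m

17760 m


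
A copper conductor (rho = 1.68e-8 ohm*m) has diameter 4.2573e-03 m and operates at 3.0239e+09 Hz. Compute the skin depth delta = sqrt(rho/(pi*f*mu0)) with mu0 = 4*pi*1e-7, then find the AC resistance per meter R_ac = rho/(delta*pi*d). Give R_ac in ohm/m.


delta = sqrt(1.68e-8 / (pi * 3.0239e+09 * 4*pi*1e-7)) = 1.186291e-06 m
R_ac = 1.68e-8 / (1.186291e-06 * pi * 4.2573e-03) = 1.059 ohm/m

1.059 ohm/m


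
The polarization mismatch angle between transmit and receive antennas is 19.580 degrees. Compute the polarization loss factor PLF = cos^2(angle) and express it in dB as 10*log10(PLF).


PLF_linear = cos^2(19.580 deg) = 0.8876928
PLF_dB = 10 * log10(0.8876928) = -0.5174 dB

-0.5174 dB


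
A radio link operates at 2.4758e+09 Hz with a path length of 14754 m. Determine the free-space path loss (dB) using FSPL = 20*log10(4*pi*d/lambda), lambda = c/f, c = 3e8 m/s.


lambda = c / f = 3.0000e+08 / 2.4758e+09 = 0.1211730 m
FSPL = 20 * log10(4*pi*14754/0.1211730) = 123.7 dB

123.7 dB


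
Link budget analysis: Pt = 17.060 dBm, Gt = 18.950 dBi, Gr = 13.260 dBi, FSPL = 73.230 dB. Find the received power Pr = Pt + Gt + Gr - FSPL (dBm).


Pr = 17.060 + 18.950 + 13.260 - 73.230 = -23.96 dBm

-23.96 dBm


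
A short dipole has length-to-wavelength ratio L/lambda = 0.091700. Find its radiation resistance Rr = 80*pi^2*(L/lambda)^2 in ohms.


Rr = 80 * pi^2 * (0.091700)^2 = 80 * 9.869604 * 8.408890e-03 = 6.639 ohm

6.639 ohm


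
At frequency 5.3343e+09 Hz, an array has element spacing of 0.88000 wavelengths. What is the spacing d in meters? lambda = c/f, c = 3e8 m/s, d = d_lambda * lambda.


lambda = c / f = 3.0000e+08 / 5.3343e+09 = 0.05623981 m
d = 0.88000 * 0.05623981 = 0.04949 m

0.04949 m


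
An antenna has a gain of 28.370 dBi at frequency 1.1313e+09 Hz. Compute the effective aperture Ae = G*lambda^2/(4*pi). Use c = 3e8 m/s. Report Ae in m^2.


lambda = c / f = 3.0000e+08 / 1.1313e+09 = 0.2651816 m
G_linear = 10^(28.370/10) = 687.0684
Ae = G_linear * lambda^2 / (4*pi) = 687.0684 * 0.2651816^2 / (4*pi) = 3.845 m^2

3.845 m^2


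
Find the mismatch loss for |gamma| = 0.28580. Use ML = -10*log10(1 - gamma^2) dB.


ML = -10 * log10(1 - 0.28580^2) = -10 * log10(0.91831836) = 0.3701 dB

0.3701 dB


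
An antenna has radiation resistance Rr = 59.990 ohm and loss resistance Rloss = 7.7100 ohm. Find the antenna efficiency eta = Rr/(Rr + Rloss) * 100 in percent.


eta = 59.990 / (59.990 + 7.7100) * 100 = 88.61%

88.61%


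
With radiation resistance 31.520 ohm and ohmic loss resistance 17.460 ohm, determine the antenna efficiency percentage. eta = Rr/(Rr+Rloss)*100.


eta = 31.520 / (31.520 + 17.460) * 100 = 64.35%

64.35%


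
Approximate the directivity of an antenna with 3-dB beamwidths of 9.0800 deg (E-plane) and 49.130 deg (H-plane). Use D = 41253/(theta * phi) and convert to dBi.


D_linear = 41253 / (9.0800 * 49.130) = 92.47470
D_dBi = 10 * log10(92.47470) = 19.66 dBi

19.66 dBi


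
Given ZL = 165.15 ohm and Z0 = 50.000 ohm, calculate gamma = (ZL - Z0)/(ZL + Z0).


gamma = (165.15 - 50.000) / (165.15 + 50.000) = 0.5352

0.5352


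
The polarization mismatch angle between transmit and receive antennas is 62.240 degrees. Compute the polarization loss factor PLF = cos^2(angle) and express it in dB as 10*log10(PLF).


PLF_linear = cos^2(62.240 deg) = 0.2169407
PLF_dB = 10 * log10(0.2169407) = -6.637 dB

-6.637 dB


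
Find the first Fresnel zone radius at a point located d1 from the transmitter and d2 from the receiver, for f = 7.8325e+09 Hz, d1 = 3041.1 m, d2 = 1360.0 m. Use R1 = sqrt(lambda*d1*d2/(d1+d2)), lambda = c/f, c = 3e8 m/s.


lambda = c / f = 3.0000e+08 / 7.8325e+09 = 0.03830195 m
R1 = sqrt(0.03830195 * 3041.1 * 1360.0 / (3041.1 + 1360.0)) = 5.999 m

5.999 m


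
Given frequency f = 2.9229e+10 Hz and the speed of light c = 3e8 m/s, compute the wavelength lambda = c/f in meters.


lambda = c / f = 3.0000e+08 / 2.9229e+10 = 0.01026 m

0.01026 m


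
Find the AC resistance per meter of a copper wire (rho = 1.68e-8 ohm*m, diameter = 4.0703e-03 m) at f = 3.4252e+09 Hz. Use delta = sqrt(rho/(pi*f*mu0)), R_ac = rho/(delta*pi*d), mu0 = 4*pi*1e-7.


delta = sqrt(1.68e-8 / (pi * 3.4252e+09 * 4*pi*1e-7)) = 1.114633e-06 m
R_ac = 1.68e-8 / (1.114633e-06 * pi * 4.0703e-03) = 1.179 ohm/m

1.179 ohm/m


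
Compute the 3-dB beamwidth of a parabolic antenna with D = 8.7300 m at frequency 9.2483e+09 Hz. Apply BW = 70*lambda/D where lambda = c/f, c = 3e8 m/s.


lambda = c / f = 3.0000e+08 / 9.2483e+09 = 0.03243839 m
BW = 70 * 0.03243839 / 8.7300 = 0.2601 deg

0.2601 deg


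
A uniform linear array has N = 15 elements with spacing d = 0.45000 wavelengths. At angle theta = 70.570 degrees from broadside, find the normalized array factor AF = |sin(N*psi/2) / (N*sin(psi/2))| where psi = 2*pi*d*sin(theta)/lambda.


psi = 2*pi*0.45000*sin(70.570 deg) = 2.666407 rad
AF = |sin(15*2.666407/2) / (15*sin(2.666407/2))| = 0.06257

0.06257


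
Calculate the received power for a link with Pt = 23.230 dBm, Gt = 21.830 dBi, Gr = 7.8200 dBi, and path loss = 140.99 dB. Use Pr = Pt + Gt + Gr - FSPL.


Pr = 23.230 + 21.830 + 7.8200 - 140.99 = -88.11 dBm

-88.11 dBm


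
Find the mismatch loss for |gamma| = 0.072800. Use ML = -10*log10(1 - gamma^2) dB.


ML = -10 * log10(1 - 0.072800^2) = -10 * log10(0.99470016) = 0.02308 dB

0.02308 dB


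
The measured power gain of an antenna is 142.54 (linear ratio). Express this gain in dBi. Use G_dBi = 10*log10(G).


G_dBi = 10 * log10(142.54) = 21.54 dBi

21.54 dBi


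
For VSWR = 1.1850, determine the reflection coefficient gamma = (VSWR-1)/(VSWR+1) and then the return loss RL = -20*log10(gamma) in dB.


gamma = (1.1850 - 1) / (1.1850 + 1) = 0.08466819
RL = -20 * log10(0.08466819) = 21.45 dB

21.45 dB


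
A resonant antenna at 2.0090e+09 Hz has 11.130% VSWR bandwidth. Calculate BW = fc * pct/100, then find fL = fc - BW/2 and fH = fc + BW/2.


BW = 2.0090e+09 * 11.130/100 = 2.236017e+08 Hz
fL = 2.0090e+09 - 2.236017e+08/2 = 1.897e+09 Hz
fH = 2.0090e+09 + 2.236017e+08/2 = 2.121e+09 Hz

BW=2.236e+08 Hz, fL=1.897e+09 Hz, fH=2.121e+09 Hz


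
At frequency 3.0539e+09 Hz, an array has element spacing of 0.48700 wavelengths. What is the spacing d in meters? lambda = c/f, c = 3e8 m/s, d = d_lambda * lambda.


lambda = c / f = 3.0000e+08 / 3.0539e+09 = 0.09823504 m
d = 0.48700 * 0.09823504 = 0.04784 m

0.04784 m


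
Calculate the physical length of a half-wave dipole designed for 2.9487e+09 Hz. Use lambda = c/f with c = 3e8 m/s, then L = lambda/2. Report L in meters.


lambda = c / f = 3.0000e+08 / 2.9487e+09 = 0.1017397 m
L = lambda / 2 = 0.1017397 / 2 = 0.05087 m

0.05087 m


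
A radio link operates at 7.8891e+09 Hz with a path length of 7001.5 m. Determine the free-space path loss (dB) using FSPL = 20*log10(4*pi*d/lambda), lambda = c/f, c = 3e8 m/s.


lambda = c / f = 3.0000e+08 / 7.8891e+09 = 0.03802715 m
FSPL = 20 * log10(4*pi*7001.5/0.03802715) = 127.3 dB

127.3 dB


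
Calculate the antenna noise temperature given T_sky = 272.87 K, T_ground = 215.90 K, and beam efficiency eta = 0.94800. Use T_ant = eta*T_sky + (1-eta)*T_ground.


T_ant = 0.94800 * 272.87 + (1 - 0.94800) * 215.90 = 269.9 K

269.9 K


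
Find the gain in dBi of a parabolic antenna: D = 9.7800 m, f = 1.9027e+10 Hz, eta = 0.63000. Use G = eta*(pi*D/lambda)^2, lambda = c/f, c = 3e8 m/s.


lambda = c / f = 3.0000e+08 / 1.9027e+10 = 0.01576707 m
G_linear = 0.63000 * (pi * 9.7800 / 0.01576707)^2 = 2.392302e+06
G_dBi = 10 * log10(2.392302e+06) = 63.79 dBi

63.79 dBi


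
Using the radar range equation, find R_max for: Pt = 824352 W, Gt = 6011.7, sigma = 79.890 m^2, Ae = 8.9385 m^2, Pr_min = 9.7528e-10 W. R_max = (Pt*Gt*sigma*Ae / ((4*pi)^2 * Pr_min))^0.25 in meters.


R^4 = 824352*6011.7*79.890*8.9385 / ((4*pi)^2 * 9.7528e-10) = 2.297831e+19
R_max = 2.297831e+19^0.25 = 69236 m

69236 m


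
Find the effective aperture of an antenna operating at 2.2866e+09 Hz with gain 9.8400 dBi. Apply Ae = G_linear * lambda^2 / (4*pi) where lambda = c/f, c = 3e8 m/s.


lambda = c / f = 3.0000e+08 / 2.2866e+09 = 0.1311992 m
G_linear = 10^(9.8400/10) = 9.638290
Ae = G_linear * lambda^2 / (4*pi) = 9.638290 * 0.1311992^2 / (4*pi) = 0.01320 m^2

0.01320 m^2


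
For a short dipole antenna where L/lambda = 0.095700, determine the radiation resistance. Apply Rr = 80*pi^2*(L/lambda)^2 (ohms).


Rr = 80 * pi^2 * (0.095700)^2 = 80 * 9.869604 * 9.158490e-03 = 7.231 ohm

7.231 ohm


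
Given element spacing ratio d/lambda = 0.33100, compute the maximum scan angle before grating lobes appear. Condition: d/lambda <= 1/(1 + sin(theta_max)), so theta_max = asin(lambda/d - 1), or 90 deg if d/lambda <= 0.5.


lambda/d - 1 = 1/0.33100 - 1 = 2.021148 >= 1
d/lambda <= 0.5, so the array can scan to endfire without grating lobes: theta_max = 90 deg

90 deg


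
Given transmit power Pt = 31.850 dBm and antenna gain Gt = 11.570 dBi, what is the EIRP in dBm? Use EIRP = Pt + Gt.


EIRP = Pt + Gt = 31.850 + 11.570 = 43.42 dBm

43.42 dBm


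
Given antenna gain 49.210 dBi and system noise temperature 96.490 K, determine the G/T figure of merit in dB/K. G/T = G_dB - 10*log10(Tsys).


G/T = 49.210 - 10*log10(96.490) = 49.210 - 19.84482 = 29.37 dB/K

29.37 dB/K


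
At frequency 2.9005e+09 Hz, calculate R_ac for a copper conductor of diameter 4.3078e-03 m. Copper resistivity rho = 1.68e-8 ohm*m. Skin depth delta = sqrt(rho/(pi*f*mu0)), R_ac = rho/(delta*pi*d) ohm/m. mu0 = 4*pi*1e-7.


delta = sqrt(1.68e-8 / (pi * 2.9005e+09 * 4*pi*1e-7)) = 1.211263e-06 m
R_ac = 1.68e-8 / (1.211263e-06 * pi * 4.3078e-03) = 1.025 ohm/m

1.025 ohm/m


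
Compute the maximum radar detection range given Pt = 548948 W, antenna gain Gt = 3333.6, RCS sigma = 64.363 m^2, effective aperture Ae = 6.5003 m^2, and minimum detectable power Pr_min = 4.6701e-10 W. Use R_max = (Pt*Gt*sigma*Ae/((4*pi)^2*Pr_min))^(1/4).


R^4 = 548948*3333.6*64.363*6.5003 / ((4*pi)^2 * 4.6701e-10) = 1.038170e+19
R_max = 1.038170e+19^0.25 = 56763 m

56763 m


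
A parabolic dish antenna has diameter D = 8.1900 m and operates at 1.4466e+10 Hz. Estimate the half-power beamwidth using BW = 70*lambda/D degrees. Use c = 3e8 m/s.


lambda = c / f = 3.0000e+08 / 1.4466e+10 = 0.02073828 m
BW = 70 * 0.02073828 / 8.1900 = 0.1773 deg

0.1773 deg


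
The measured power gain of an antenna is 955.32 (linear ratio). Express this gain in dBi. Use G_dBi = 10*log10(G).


G_dBi = 10 * log10(955.32) = 29.80 dBi

29.80 dBi


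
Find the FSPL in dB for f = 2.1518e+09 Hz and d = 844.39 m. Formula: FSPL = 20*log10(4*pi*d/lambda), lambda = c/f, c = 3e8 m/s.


lambda = c / f = 3.0000e+08 / 2.1518e+09 = 0.1394182 m
FSPL = 20 * log10(4*pi*844.39/0.1394182) = 97.63 dB

97.63 dB


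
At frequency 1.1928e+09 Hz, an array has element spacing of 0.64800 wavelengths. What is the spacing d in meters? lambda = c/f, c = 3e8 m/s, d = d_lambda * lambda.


lambda = c / f = 3.0000e+08 / 1.1928e+09 = 0.2515091 m
d = 0.64800 * 0.2515091 = 0.1630 m

0.1630 m


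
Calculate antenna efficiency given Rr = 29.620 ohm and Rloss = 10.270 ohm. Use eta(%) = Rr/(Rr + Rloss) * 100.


eta = 29.620 / (29.620 + 10.270) * 100 = 74.25%

74.25%


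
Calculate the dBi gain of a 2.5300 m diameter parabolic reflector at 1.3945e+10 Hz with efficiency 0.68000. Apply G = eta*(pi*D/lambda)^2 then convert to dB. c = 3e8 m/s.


lambda = c / f = 3.0000e+08 / 1.3945e+10 = 0.02151309 m
G_linear = 0.68000 * (pi * 2.5300 / 0.02151309)^2 = 92820.54
G_dBi = 10 * log10(92820.54) = 49.68 dBi

49.68 dBi


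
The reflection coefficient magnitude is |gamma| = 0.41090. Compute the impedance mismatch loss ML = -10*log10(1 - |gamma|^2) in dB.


ML = -10 * log10(1 - 0.41090^2) = -10 * log10(0.83116119) = 0.8031 dB

0.8031 dB


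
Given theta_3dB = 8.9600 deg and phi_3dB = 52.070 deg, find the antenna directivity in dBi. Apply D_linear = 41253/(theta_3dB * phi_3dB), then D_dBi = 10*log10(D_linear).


D_linear = 41253 / (8.9600 * 52.070) = 88.42192
D_dBi = 10 * log10(88.42192) = 19.47 dBi

19.47 dBi


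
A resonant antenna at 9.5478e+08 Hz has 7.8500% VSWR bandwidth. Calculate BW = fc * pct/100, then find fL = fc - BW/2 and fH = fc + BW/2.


BW = 9.5478e+08 * 7.8500/100 = 7.495023e+07 Hz
fL = 9.5478e+08 - 7.495023e+07/2 = 9.173e+08 Hz
fH = 9.5478e+08 + 7.495023e+07/2 = 9.923e+08 Hz

BW=7.495e+07 Hz, fL=9.173e+08 Hz, fH=9.923e+08 Hz


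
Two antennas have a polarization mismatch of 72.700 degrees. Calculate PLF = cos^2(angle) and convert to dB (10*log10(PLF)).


PLF_linear = cos^2(72.700 deg) = 0.08843182
PLF_dB = 10 * log10(0.08843182) = -10.53 dB

-10.53 dB


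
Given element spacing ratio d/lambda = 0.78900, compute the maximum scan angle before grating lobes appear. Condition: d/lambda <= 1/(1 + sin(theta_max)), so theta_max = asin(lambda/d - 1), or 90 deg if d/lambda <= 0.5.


lambda/d - 1 = 1/0.78900 - 1 = 0.2674271
theta_max = asin(0.2674271) = 15.51 deg

15.51 deg


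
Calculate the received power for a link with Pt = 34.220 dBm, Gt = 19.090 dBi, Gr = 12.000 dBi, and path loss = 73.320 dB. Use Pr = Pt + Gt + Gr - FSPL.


Pr = 34.220 + 19.090 + 12.000 - 73.320 = -8.01 dBm

-8.01 dBm


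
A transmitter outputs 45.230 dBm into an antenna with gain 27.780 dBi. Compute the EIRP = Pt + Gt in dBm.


EIRP = Pt + Gt = 45.230 + 27.780 = 73.01 dBm

73.01 dBm


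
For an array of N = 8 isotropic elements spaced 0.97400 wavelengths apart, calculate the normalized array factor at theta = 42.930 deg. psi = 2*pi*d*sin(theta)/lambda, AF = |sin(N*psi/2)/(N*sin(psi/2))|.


psi = 2*pi*0.97400*sin(42.930 deg) = 4.168238 rad
AF = |sin(8*4.168238/2) / (8*sin(4.168238/2))| = 0.1180

0.1180


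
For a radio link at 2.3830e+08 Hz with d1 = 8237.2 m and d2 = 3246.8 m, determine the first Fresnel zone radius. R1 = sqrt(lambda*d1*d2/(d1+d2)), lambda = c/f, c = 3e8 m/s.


lambda = c / f = 3.0000e+08 / 2.3830e+08 = 1.258917 m
R1 = sqrt(1.258917 * 8237.2 * 3246.8 / (8237.2 + 3246.8)) = 54.15 m

54.15 m


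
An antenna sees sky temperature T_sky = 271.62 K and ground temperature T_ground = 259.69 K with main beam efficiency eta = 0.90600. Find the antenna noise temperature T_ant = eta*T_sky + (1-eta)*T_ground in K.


T_ant = 0.90600 * 271.62 + (1 - 0.90600) * 259.69 = 270.5 K

270.5 K


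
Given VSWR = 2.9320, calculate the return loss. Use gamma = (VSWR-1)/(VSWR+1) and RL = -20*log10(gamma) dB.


gamma = (2.9320 - 1) / (2.9320 + 1) = 0.4913530
RL = -20 * log10(0.4913530) = 6.172 dB

6.172 dB


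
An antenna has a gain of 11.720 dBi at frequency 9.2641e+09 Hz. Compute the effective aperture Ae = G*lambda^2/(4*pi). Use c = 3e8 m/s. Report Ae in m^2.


lambda = c / f = 3.0000e+08 / 9.2641e+09 = 0.03238307 m
G_linear = 10^(11.720/10) = 14.85936
Ae = G_linear * lambda^2 / (4*pi) = 14.85936 * 0.03238307^2 / (4*pi) = 1.240e-03 m^2

1.240e-03 m^2


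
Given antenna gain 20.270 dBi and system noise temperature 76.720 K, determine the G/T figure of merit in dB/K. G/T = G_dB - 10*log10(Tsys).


G/T = 20.270 - 10*log10(76.720) = 20.270 - 18.84909 = 1.421 dB/K

1.421 dB/K


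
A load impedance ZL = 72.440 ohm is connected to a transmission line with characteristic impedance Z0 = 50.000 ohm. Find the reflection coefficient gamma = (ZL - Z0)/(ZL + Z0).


gamma = (72.440 - 50.000) / (72.440 + 50.000) = 0.1833

0.1833


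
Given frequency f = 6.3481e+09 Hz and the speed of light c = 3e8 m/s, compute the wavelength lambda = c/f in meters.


lambda = c / f = 3.0000e+08 / 6.3481e+09 = 0.04726 m

0.04726 m


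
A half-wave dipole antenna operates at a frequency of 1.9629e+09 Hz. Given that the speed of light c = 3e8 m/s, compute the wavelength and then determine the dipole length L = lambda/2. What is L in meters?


lambda = c / f = 3.0000e+08 / 1.9629e+09 = 0.1528351 m
L = lambda / 2 = 0.1528351 / 2 = 0.07642 m

0.07642 m


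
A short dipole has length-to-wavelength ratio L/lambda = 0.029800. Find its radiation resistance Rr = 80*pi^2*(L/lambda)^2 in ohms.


Rr = 80 * pi^2 * (0.029800)^2 = 80 * 9.869604 * 8.880400e-04 = 0.7012 ohm

0.7012 ohm


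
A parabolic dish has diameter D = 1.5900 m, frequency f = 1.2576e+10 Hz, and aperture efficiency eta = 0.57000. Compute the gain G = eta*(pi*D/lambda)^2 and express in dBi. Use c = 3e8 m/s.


lambda = c / f = 3.0000e+08 / 1.2576e+10 = 0.02385496 m
G_linear = 0.57000 * (pi * 1.5900 / 0.02385496)^2 = 24992.60
G_dBi = 10 * log10(24992.60) = 43.98 dBi

43.98 dBi


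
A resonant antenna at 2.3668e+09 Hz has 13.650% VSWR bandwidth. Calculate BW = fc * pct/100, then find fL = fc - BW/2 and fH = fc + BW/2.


BW = 2.3668e+09 * 13.650/100 = 3.230682e+08 Hz
fL = 2.3668e+09 - 3.230682e+08/2 = 2.205e+09 Hz
fH = 2.3668e+09 + 3.230682e+08/2 = 2.528e+09 Hz

BW=3.231e+08 Hz, fL=2.205e+09 Hz, fH=2.528e+09 Hz


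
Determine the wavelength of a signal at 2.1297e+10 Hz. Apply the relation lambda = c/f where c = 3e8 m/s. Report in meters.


lambda = c / f = 3.0000e+08 / 2.1297e+10 = 0.01409 m

0.01409 m


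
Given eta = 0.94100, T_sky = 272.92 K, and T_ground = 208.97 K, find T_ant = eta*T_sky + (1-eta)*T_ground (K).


T_ant = 0.94100 * 272.92 + (1 - 0.94100) * 208.97 = 269.1 K

269.1 K


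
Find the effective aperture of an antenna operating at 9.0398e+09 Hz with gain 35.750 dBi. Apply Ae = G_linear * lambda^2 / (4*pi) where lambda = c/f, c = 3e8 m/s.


lambda = c / f = 3.0000e+08 / 9.0398e+09 = 0.03318657 m
G_linear = 10^(35.750/10) = 3758.374
Ae = G_linear * lambda^2 / (4*pi) = 3758.374 * 0.03318657^2 / (4*pi) = 0.3294 m^2

0.3294 m^2
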